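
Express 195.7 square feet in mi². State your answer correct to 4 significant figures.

7.020e-6 mi²

1 ft² = 3.58701e-8 mi².
So 195.7 × 3.58701e-8 ≈ 7.020e-6 mi².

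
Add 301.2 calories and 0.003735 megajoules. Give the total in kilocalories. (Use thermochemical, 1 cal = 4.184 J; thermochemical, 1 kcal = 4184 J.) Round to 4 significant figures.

1.194 kilocalories

301.2 cal = 0.301200 kcal and 0.003735 MJ = 0.892686 kcal.
0.301200 + 0.892686 ≈ 1.194 kcal.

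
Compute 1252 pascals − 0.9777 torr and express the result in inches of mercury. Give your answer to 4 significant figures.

0.3312 inHg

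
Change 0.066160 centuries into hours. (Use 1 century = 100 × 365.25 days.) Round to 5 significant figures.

1 century = 876600 h.
Thus 0.066160 × 876600 ≈ 57996 h.

57996 h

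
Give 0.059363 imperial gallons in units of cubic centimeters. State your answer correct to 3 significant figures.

270 cm³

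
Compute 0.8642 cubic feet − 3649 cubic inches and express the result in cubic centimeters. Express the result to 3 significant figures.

-35300 cm³

0.8642 ft³ = 24471.4 cm³ and 3649 in³ = 59796.4 cm³.
24471.4 − 59796.4 ≈ -35300 cm³.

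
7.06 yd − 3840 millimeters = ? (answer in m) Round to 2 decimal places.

2.62 m

7.06 yd = 6.45566 m and 3840 mm = 3.84000 m.
6.45566 − 3.84000 ≈ 2.62 m.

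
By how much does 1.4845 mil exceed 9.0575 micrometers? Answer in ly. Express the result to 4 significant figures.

3.028 × 10^-21 ly

1.4845 mil = 3.98556 × 10^-21 ly and 9.0575 μm = 9.57379 × 10^-22 ly.
3.98556 × 10^-21 − 9.57379 × 10^-22 ≈ 3.028 × 10^-21 ly.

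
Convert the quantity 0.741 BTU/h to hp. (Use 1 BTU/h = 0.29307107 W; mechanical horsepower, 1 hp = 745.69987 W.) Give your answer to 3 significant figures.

0.000291 hp

1 BTU per hour = 0.000393015 horsepower.
So 0.741 × 0.000393015 ≈ 0.000291 hp.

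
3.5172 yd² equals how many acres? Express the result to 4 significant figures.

0.0007267 acre

1 yd² = 0.000206612 acres.
So 3.5172 × 0.000206612 ≈ 0.0007267 acre.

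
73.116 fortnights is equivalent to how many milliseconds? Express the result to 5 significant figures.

8.8441 × 10^10 ms

1 fortnight = 1.20960 × 10^9 milliseconds.
Then 73.116 × 1.20960 × 10^9 ≈ 8.8441 × 10^10 ms.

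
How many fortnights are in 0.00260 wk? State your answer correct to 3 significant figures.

1 wk = 0.500000 fortnight.
Then 0.00260 × 0.500000 ≈ 0.00130 fortnight.

0.00130 fortnights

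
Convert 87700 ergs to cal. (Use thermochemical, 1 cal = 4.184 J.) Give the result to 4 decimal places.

1 erg = 2.39006 × 10^-8 calories.
So 87700 × 2.39006 × 10^-8 ≈ 0.0021 cal.

0.0021 cal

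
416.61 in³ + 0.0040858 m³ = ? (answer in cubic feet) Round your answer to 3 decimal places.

416.61 in³ = 0.241094 ft³ and 0.0040858 m³ = 0.144289 ft³.
0.241094 + 0.144289 ≈ 0.385 ft³.

0.385 ft³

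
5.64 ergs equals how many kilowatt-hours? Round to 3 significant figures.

1.57 × 10^-13 kWh

1 erg = 2.77778 × 10^-14 kilowatt-hours.
5.64 × 2.77778 × 10^-14 ≈ 1.57 × 10^-13 kWh.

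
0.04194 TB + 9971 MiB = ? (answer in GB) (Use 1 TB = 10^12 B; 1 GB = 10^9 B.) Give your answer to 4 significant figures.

52.40 GB

0.04194 TB = 41.9400 GB and 9971 MiB = 10.4554 GB.
41.9400 + 10.4554 ≈ 52.40 GB.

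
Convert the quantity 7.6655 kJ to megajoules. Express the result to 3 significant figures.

1 kJ = 0.00100000 MJ.
So 7.6655 × 0.00100000 ≈ 0.00767 MJ.

0.00767 MJ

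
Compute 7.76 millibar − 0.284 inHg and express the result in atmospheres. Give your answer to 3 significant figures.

-0.00183 atm

7.76 mbar = 0.00765852 atm and 0.284 inHg = 0.00949158 atm.
0.00765852 − 0.00949158 ≈ -0.00183 atm.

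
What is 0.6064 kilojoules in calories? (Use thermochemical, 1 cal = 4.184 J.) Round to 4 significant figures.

144.9 cal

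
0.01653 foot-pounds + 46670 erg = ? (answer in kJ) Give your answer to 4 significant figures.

2.708e-5 kJ

0.01653 ft·lbf = 2.24117e-5 kJ and 46670 erg = 4.66700e-6 kJ.
2.24117e-5 + 4.66700e-6 ≈ 2.708e-5 kJ.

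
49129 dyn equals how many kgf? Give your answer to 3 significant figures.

1 dyne = 1.01972 × 10^-6 kgf.
Then 49129 × 1.01972 × 10^-6 ≈ 0.0501 kgf.

0.0501 kgf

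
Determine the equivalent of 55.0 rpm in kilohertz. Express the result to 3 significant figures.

1 rpm = 1.66667 × 10^-5 kilohertz.
So 55.0 × 1.66667 × 10^-5 ≈ 0.000917 kHz.

0.000917 kHz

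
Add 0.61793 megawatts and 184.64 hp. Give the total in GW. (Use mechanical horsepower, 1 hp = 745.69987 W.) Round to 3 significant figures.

0.61793 MW = 0.000617930 GW and 184.64 hp = 0.000137686 GW.
0.000617930 + 0.000137686 ≈ 0.000756 GW.

0.000756 gigawatts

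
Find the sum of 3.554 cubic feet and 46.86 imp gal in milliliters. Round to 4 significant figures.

3.554 ft³ = 100638 mL and 46.86 imp gal = 213030 mL.
100638 + 213030 ≈ 313700 mL.

313700 mL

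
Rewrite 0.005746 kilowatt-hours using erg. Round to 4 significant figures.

2.069e+11 erg

1 kilowatt-hour = 3.60000e+13 erg.
Thus 0.005746 × 3.60000e+13 ≈ 2.069e+11 erg.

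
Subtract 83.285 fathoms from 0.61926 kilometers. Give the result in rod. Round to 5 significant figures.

0.61926 km = 123.1329 rod and 83.285 fathom = 30.28545 rod.
123.1329 − 30.28545 ≈ 92.847 rod.

92.847 rods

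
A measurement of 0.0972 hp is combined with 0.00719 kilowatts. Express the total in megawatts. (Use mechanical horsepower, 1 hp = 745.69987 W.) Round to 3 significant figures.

0.0972 hp = 7.24820 × 10^-5 MW and 0.00719 kW = 7.19000 × 10^-6 MW.
7.24820 × 10^-5 + 7.19000 × 10^-6 ≈ 7.97 × 10^-5 MW.

7.97 × 10^-5 megawatts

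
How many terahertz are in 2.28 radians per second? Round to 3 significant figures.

3.63 × 10^-13 THz

1 rad/s = 1.59155 × 10^-13 THz.
Then 2.28 × 1.59155 × 10^-13 ≈ 3.63 × 10^-13 THz.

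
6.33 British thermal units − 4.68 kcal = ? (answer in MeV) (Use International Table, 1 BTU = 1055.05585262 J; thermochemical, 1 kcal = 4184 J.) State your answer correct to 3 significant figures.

6.33 BTU = 4.16839 × 10^16 MeV and 4.68 kcal = 1.22216 × 10^17 MeV.
4.16839 × 10^16 − 1.22216 × 10^17 ≈ -8.05 × 10^16 MeV.

-8.05 × 10^16 megaelectronvolts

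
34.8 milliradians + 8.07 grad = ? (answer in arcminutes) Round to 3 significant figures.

555 arcmin

34.8 mrad = 119.634 arcmin and 8.07 grad = 435.780 arcmin.
119.634 + 435.780 ≈ 555 arcmin.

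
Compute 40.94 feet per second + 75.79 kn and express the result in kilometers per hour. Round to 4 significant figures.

185.3 km/h

40.94 ft/s = 44.9226 km/h and 75.79 kn = 140.363 km/h.
44.9226 + 140.363 ≈ 185.3 km/h.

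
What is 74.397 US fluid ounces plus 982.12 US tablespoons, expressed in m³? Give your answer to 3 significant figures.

74.397 US fl oz = 0.00220018 m³ and 982.12 US tbsp = 0.0145224 m³.
0.00220018 + 0.0145224 ≈ 0.0167 m³.

0.0167 cubic meters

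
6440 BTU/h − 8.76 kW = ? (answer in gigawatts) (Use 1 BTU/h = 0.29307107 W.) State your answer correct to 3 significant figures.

6440 BTU/h = 1.88738e-6 GW and 8.76 kW = 8.76000e-6 GW.
1.88738e-6 − 8.76000e-6 ≈ -6.87e-6 GW.

-6.87e-6 GW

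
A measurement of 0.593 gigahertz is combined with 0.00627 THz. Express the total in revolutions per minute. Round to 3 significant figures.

0.593 GHz = 3.55800 × 10^10 rpm and 0.00627 THz = 3.76200 × 10^11 rpm.
3.55800 × 10^10 + 3.76200 × 10^11 ≈ 4.12 × 10^11 rpm.

4.12 × 10^11 revolutions per minute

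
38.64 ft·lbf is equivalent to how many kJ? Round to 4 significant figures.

0.05239 kilojoules

1 ft·lbf = 0.00135582 kilojoules.
Thus 38.64 × 0.00135582 ≈ 0.05239 kJ.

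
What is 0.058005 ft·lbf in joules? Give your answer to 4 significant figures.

0.07864 joules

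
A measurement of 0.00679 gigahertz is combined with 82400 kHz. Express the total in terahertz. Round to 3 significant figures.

0.00679 GHz = 6.79000e-6 THz and 82400 kHz = 8.24000e-5 THz.
6.79000e-6 + 8.24000e-5 ≈ 8.92e-5 THz.

8.92e-5 terahertz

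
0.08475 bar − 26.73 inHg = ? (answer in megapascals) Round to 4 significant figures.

0.08475 bar = 0.00847500 MPa and 26.73 inHg = 0.0905182 MPa.
0.00847500 − 0.0905182 ≈ -0.08204 MPa.

-0.08204 megapascals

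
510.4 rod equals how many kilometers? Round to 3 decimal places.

1 rod = 0.00502920 km.
Then 510.4 × 0.00502920 ≈ 2.567 km.

2.567 kilometers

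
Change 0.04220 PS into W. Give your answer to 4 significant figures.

1 PS = 735.499 W.
Then 0.04220 × 735.499 ≈ 31.04 W.

31.04 watts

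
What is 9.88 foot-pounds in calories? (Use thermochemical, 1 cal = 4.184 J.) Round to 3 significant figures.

3.20 cal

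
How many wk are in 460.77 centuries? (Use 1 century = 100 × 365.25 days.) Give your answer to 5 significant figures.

2.4042e+6 weeks

1 century = 5217.86 wk.
Thus 460.77 × 5217.86 ≈ 2.4042e+6 wk.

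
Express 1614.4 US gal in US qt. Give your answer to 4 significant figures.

6458 US qt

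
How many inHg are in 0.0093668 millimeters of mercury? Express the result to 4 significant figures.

0.0003688 inHg

1 millimeter of mercury = 0.0393701 inHg.
0.0093668 × 0.0393701 ≈ 0.0003688 inHg.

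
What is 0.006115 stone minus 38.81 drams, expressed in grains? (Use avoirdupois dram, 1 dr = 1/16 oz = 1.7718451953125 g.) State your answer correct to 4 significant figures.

-461.9 gr

0.006115 st = 599.270 gr and 38.81 dr = 1061.21 gr.
599.270 − 1061.21 ≈ -461.9 gr.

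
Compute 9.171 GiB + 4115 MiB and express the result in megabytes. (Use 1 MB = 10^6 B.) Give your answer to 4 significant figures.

14160 megabytes

9.171 GiB = 9847.29 MB and 4115 MiB = 4314.89 MB.
9847.29 + 4314.89 ≈ 14160 MB.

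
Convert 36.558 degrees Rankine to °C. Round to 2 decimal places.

-252.84 degrees Celsius

°R = (°C + 273.15) × 9/5.
Applying the formula gives -252.84 °C.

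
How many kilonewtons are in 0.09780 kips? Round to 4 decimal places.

0.4350 kilonewtons

1 kip = 4.44822 kN.
Then 0.09780 × 4.44822 ≈ 0.4350 kN.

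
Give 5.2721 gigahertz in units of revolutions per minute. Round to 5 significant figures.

1 GHz = 6.00000e+10 revolutions per minute.
So 5.2721 × 6.00000e+10 ≈ 3.1633e+11 rpm.

3.1633e+11 revolutions per minute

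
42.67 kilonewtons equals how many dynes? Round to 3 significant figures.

4.27 × 10^9 dyn

1 kN = 1.00000 × 10^8 dyn.
42.67 × 1.00000 × 10^8 ≈ 4.27 × 10^9 dyn.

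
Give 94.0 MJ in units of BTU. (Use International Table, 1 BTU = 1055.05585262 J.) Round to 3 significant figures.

1 megajoule = 947.817 British thermal units.
So 94.0 × 947.817 ≈ 89100 BTU.

89100 BTU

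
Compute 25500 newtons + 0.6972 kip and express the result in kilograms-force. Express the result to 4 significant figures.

25500 N = 2600.28 kgf and 0.6972 kip = 316.245 kgf.
2600.28 + 316.245 ≈ 2917 kgf.

2917 kgf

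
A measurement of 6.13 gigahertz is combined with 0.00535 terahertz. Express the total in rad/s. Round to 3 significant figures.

6.13 GHz = 3.85159 × 10^10 rad/s and 0.00535 THz = 3.36150 × 10^10 rad/s.
3.85159 × 10^10 + 3.36150 × 10^10 ≈ 7.21 × 10^10 rad/s.

7.21 × 10^10 radians per second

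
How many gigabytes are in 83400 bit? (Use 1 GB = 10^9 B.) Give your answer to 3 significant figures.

1.04 × 10^-5 gigabytes

1 bit = 1.25000 × 10^-10 GB.
83400 × 1.25000 × 10^-10 ≈ 1.04 × 10^-5 GB.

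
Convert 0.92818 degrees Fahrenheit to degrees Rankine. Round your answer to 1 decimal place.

460.6 °R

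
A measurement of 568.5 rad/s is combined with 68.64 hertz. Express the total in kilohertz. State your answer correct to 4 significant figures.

0.1591 kHz

568.5 rad/s = 0.0904796 kHz and 68.64 Hz = 0.0686400 kHz.
0.0904796 + 0.0686400 ≈ 0.1591 kHz.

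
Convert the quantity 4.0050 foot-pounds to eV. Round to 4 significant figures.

3.389 × 10^19 eV

1 foot-pound = 8.46235 × 10^18 eV.
4.0050 × 8.46235 × 10^18 ≈ 3.389 × 10^19 eV.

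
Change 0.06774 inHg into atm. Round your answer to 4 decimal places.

1 inHg = 0.0334211 atm.
So 0.06774 × 0.0334211 ≈ 0.0023 atm.

0.0023 atm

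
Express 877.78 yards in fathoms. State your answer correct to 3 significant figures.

439 fathom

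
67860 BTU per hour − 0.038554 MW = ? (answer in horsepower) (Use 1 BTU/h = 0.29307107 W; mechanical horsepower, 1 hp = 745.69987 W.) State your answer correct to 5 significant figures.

-25.032 hp

67860 BTU/h = 26.6700 hp and 0.038554 MW = 51.7018 hp.
26.6700 − 51.7018 ≈ -25.032 hp.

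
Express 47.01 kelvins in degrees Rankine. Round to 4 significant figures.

84.62 °R

°R = K × 9/5.
Applying the formula gives 84.62 °R.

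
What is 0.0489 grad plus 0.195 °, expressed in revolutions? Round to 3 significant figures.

0.000664 revolutions

0.0489 grad = 0.000122250 rev and 0.195 ° = 0.000541667 rev.
0.000122250 + 0.000541667 ≈ 0.000664 rev.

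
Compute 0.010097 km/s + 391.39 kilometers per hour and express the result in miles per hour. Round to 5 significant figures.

265.78 miles per hour

0.010097 km/s = 22.5863 mph and 391.39 km/h = 243.198 mph.
22.5863 + 243.198 ≈ 265.78 mph.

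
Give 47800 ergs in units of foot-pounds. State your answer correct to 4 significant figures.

0.003526 foot-pounds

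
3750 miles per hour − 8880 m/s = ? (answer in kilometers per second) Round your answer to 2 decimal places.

-7.20 km/s

3750 mph = 1.67640 km/s and 8880 m/s = 8.88000 km/s.
1.67640 − 8.88000 ≈ -7.20 km/s.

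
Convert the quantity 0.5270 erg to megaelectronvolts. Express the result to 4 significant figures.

1 erg = 624151 MeV.
So 0.5270 × 624151 ≈ 328900 MeV.

328900 megaelectronvolts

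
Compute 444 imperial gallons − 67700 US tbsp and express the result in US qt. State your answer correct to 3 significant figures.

444 imp gal = 2132.89 US qt and 67700 US tbsp = 1057.81 US qt.
2132.89 − 1057.81 ≈ 1080 US qt.

1080 US qt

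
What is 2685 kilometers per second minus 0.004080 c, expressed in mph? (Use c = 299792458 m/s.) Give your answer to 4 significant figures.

2685 km/s = 6.00617 × 10^6 mph and 0.004080 c = 2.73612 × 10^6 mph.
6.00617 × 10^6 − 2.73612 × 10^6 ≈ 3.270 × 10^6 mph.

3.270 × 10^6 mph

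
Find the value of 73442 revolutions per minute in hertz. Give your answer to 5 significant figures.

1 rpm = 0.0166667 hertz.
Thus 73442 × 0.0166667 ≈ 1224.0 Hz.

1224.0 hertz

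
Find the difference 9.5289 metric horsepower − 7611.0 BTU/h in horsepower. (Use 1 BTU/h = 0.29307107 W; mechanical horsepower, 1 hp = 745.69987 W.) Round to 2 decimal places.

6.41 hp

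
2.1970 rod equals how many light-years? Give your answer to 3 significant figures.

1 rod = 5.31587 × 10^-16 ly.
2.1970 × 5.31587 × 10^-16 ≈ 1.17 × 10^-15 ly.

1.17 × 10^-15 ly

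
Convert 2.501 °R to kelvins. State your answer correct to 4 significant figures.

1.389 K

°R = K × 9/5.
Applying the formula gives 1.389 K.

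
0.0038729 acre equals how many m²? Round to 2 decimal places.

1 acre = 4046.86 square meters.
0.0038729 × 4046.86 ≈ 15.67 m².

15.67 m²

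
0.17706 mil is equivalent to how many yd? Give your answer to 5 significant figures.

4.9183 × 10^-6 yd

1 mil = 2.77778 × 10^-5 yards.
So 0.17706 × 2.77778 × 10^-5 ≈ 4.9183 × 10^-6 yd.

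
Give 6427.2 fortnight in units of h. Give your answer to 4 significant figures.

2.160 × 10^6 h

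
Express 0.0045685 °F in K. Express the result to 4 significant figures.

255.4 kelvins

K = (°F + 459.67) × 5/9.
Applying the formula gives 255.4 K.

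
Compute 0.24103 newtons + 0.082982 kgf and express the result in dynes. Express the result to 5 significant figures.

105480 dynes

0.24103 N = 24103.0 dyn and 0.082982 kgf = 81377.5 dyn.
24103.0 + 81377.5 ≈ 105480 dyn.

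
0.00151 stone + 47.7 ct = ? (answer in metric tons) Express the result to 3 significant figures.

0.00151 st = 9.58894e-6 t and 47.7 ct = 9.54000e-6 t.
9.58894e-6 + 9.54000e-6 ≈ 1.91e-5 t.

1.91e-5 metric tons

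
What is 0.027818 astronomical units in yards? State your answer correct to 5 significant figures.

4.5511e+9 yd

1 au = 1.63602e+11 yd.
Then 0.027818 × 1.63602e+11 ≈ 4.5511e+9 yd.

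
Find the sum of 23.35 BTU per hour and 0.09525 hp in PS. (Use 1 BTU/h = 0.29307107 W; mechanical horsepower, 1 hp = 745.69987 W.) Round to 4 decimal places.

23.35 BTU/h = 0.00930418 PS and 0.09525 hp = 0.0965711 PS.
0.00930418 + 0.0965711 ≈ 0.1059 PS.

0.1059 PS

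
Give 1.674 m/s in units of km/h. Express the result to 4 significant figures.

6.026 kilometers per hour

1 meter per second = 3.60000 km/h.
So 1.674 × 3.60000 ≈ 6.026 km/h.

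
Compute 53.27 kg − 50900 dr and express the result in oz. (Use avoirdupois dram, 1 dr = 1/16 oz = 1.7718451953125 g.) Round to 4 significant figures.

-1302 oz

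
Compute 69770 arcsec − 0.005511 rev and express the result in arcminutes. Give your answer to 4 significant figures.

1044 arcminutes

69770 arcsec = 1162.83 arcmin and 0.005511 rev = 119.038 arcmin.
1162.83 − 119.038 ≈ 1044 arcmin.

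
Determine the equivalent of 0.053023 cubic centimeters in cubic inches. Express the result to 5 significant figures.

0.0032357 in³

1 cubic centimeter = 0.0610237 in³.
Then 0.053023 × 0.0610237 ≈ 0.0032357 in³.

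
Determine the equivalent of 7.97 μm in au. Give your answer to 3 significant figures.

1 μm = 6.68459e-18 au.
Thus 7.97 × 6.68459e-18 ≈ 5.33e-17 au.

5.33e-17 au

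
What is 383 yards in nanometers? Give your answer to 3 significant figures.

1 yd = 9.14400 × 10^8 nm.
383 × 9.14400 × 10^8 ≈ 3.50 × 10^11 nm.

3.50 × 10^11 nm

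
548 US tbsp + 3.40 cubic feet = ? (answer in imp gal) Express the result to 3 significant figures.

23.0 imp gal

548 US tbsp = 1.78244 imp gal and 3.40 ft³ = 21.1780 imp gal.
1.78244 + 21.1780 ≈ 23.0 imp gal.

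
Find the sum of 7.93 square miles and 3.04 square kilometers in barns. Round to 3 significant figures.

2.36e+35 barn

7.93 mi² = 2.05386e+35 barn and 3.04 km² = 3.04000e+34 barn.
2.05386e+35 + 3.04000e+34 ≈ 2.36e+35 barn.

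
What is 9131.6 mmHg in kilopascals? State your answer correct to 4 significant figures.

1 mmHg = 0.133322 kilopascals.
Thus 9131.6 × 0.133322 ≈ 1217 kPa.

1217 kPa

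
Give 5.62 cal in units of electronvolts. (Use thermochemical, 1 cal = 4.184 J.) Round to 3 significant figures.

1 cal = 2.61145e+19 eV.
Then 5.62 × 2.61145e+19 ≈ 1.47e+20 eV.

1.47e+20 eV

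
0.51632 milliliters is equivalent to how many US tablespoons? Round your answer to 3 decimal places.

1 mL = 0.0676280 US tablespoons.
Thus 0.51632 × 0.0676280 ≈ 0.035 US tbsp.

0.035 US tbsp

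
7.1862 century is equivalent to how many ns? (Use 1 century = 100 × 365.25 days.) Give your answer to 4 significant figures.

2.268e+19 nanoseconds

1 century = 3.15576e+18 nanoseconds.
7.1862 × 3.15576e+18 ≈ 2.268e+19 ns.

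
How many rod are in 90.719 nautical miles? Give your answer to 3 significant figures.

33400 rod

1 nmi = 368.249 rod.
So 90.719 × 368.249 ≈ 33400 rod.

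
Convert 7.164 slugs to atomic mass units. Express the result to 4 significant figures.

6.296 × 10^28 atomic mass units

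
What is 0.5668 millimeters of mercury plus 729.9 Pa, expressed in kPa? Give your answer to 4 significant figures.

0.8055 kilopascals

0.5668 mmHg = 0.0755671 kPa and 729.9 Pa = 0.729900 kPa.
0.0755671 + 0.729900 ≈ 0.8055 kPa.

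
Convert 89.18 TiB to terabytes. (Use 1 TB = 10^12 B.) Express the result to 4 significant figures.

1 tebibyte = 1.09951 TB.
Thus 89.18 × 1.09951 ≈ 98.05 TB.

98.05 TB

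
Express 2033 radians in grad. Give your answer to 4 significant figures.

1 rad = 63.6620 gradians.
2033 × 63.6620 ≈ 129400 grad.

129400 grad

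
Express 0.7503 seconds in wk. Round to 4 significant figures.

1.241 × 10^-6 wk

1 second = 1.65344 × 10^-6 wk.
So 0.7503 × 1.65344 × 10^-6 ≈ 1.241 × 10^-6 wk.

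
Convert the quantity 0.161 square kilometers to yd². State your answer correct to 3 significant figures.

193000 square yards

1 km² = 1.19599e+6 yd².
Then 0.161 × 1.19599e+6 ≈ 193000 yd².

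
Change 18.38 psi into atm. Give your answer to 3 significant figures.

1 psi = 0.0680460 atm.
So 18.38 × 0.0680460 ≈ 1.25 atm.

1.25 atmospheres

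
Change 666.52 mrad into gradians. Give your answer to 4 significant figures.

42.43 grad

1 milliradian = 0.0636620 gradians.
Then 666.52 × 0.0636620 ≈ 42.43 grad.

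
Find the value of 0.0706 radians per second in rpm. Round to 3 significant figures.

1 radian per second = 9.54930 revolutions per minute.
0.0706 × 9.54930 ≈ 0.674 rpm.

0.674 revolutions per minute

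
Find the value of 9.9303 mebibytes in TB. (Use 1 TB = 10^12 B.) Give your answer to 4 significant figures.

1 MiB = 1.04858 × 10^-6 TB.
So 9.9303 × 1.04858 × 10^-6 ≈ 1.041 × 10^-5 TB.

1.041 × 10^-5 terabytes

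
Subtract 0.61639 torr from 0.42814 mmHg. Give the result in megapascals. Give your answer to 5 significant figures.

0.42814 mmHg = 5.70806e-5 MPa and 0.61639 torr = 8.21786e-5 MPa.
5.70806e-5 − 8.21786e-5 ≈ -2.5098e-5 MPa.

-2.5098e-5 MPa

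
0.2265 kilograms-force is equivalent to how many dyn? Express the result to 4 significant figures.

222100 dynes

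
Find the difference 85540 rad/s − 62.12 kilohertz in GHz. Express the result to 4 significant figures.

-4.851e-5 GHz

85540 rad/s = 1.36141e-5 GHz and 62.12 kHz = 6.21200e-5 GHz.
1.36141e-5 − 6.21200e-5 ≈ -4.851e-5 GHz.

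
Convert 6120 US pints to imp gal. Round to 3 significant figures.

1 US pint = 0.104084 imp gal.
So 6120 × 0.104084 ≈ 637 imp gal.

637 imperial gallons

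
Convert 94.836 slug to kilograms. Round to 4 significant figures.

1384 kg

1 slug = 14.5939 kg.
So 94.836 × 14.5939 ≈ 1384 kg.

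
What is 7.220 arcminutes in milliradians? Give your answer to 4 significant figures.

2.100 milliradians

1 arcmin = 0.290888 milliradians.
Thus 7.220 × 0.290888 ≈ 2.100 mrad.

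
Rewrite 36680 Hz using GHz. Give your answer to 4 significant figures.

3.668 × 10^-5 gigahertz

1 Hz = 1.00000 × 10^-9 gigahertz.
Then 36680 × 1.00000 × 10^-9 ≈ 3.668 × 10^-5 GHz.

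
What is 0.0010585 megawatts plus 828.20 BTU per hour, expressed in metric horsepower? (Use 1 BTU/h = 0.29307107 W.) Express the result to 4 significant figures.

1.769 PS

0.0010585 MW = 1.43916 PS and 828.20 BTU/h = 0.330009 PS.
1.43916 + 0.330009 ≈ 1.769 PS.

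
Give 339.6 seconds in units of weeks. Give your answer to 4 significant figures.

0.0005615 weeks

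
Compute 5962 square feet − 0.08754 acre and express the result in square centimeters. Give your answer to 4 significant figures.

1.996e+6 square centimeters

5962 ft² = 5.53888e+6 cm² and 0.08754 acre = 3.54262e+6 cm².
5.53888e+6 − 3.54262e+6 ≈ 1.996e+6 cm².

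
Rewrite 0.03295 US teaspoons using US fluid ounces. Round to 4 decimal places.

1 US teaspoon = 0.166667 US fluid ounces.
So 0.03295 × 0.166667 ≈ 0.0055 US fl oz.

0.0055 US fluid ounces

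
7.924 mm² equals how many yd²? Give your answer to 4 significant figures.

9.477e-6 square yards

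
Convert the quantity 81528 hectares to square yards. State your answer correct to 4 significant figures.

9.751e+8 square yards

1 hectare = 11959.9 square yards.
Thus 81528 × 11959.9 ≈ 9.751e+8 yd².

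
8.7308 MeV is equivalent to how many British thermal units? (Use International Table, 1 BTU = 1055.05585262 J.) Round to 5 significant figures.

1 megaelectronvolt = 1.51857e-16 British thermal units.
So 8.7308 × 1.51857e-16 ≈ 1.3258e-15 BTU.

1.3258e-15 BTU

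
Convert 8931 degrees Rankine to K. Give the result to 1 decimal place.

4961.7 K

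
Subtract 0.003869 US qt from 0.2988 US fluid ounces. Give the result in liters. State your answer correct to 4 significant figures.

0.005175 liters

0.2988 US fl oz = 0.00883657 L and 0.003869 US qt = 0.00366144 L.
0.00883657 − 0.00366144 ≈ 0.005175 L.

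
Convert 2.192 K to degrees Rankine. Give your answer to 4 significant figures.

3.946 °R

°R = K × 9/5.
Applying the formula gives 3.946 °R.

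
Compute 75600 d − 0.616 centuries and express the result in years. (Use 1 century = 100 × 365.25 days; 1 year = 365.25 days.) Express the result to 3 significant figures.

75600 d = 206.982 yr and 0.616 century = 61.6000 yr.
206.982 − 61.6000 ≈ 145 yr.

145 yr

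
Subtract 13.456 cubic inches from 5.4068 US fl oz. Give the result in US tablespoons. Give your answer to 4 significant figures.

-4.099 US tablespoons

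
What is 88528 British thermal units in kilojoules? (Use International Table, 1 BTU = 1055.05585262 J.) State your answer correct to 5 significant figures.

93402 kJ

1 British thermal unit = 1.05506 kilojoules.
88528 × 1.05506 ≈ 93402 kJ.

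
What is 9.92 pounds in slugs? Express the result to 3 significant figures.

0.308 slugs

1 lb = 0.0310810 slug.
Thus 9.92 × 0.0310810 ≈ 0.308 slug.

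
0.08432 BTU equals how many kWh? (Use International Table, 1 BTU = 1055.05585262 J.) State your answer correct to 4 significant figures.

1 BTU = 0.000293071 kilowatt-hours.
0.08432 × 0.000293071 ≈ 2.471e-5 kWh.

2.471e-5 kilowatt-hours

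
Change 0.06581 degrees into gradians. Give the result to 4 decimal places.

1 degree = 1.11111 grad.
Then 0.06581 × 1.11111 ≈ 0.0731 grad.

0.0731 gradians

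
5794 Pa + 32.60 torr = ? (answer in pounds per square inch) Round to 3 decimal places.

5794 Pa = 0.840349 psi and 32.60 torr = 0.630379 psi.
0.840349 + 0.630379 ≈ 1.471 psi.

1.471 psi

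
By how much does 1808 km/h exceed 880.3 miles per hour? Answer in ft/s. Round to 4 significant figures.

356.6 feet per second

1808 km/h = 1647.71 ft/s and 880.3 mph = 1291.11 ft/s.
1647.71 − 1291.11 ≈ 356.6 ft/s.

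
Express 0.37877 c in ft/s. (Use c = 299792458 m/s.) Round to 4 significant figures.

3.725e+8 feet per second

1 speed of light = 9.83571e+8 ft/s.
Then 0.37877 × 9.83571e+8 ≈ 3.725e+8 ft/s.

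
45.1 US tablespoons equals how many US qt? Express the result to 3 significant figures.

1 US tablespoon = 0.0156250 US qt.
Then 45.1 × 0.0156250 ≈ 0.705 US qt.

0.705 US qt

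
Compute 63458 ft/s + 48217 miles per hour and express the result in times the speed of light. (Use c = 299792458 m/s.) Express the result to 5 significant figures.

0.00013642 c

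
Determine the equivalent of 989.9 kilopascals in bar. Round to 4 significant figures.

1 kPa = 0.0100000 bar.
So 989.9 × 0.0100000 ≈ 9.899 bar.

9.899 bar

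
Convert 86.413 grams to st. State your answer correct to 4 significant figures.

0.01361 st

1 g = 0.000157473 st.
86.413 × 0.000157473 ≈ 0.01361 st.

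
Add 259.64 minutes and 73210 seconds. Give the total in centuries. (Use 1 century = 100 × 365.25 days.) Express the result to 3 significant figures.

259.64 min = 4.93650e-6 century and 73210 s = 2.31988e-5 century.
4.93650e-6 + 2.31988e-5 ≈ 2.81e-5 century.

2.81e-5 century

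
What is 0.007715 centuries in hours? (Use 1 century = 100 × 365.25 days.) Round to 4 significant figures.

1 century = 876600 hours.
0.007715 × 876600 ≈ 6763 h.

6763 hours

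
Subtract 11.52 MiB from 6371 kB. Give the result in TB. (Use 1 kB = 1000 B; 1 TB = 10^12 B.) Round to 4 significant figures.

-5.709 × 10^-6 terabytes

6371 kB = 6.37100 × 10^-6 TB and 11.52 MiB = 1.20796 × 10^-5 TB.
6.37100 × 10^-6 − 1.20796 × 10^-5 ≈ -5.709 × 10^-6 TB.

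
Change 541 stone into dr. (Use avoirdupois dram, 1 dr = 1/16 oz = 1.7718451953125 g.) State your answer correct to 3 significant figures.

1 st = 3584.00 dr.
541 × 3584.00 ≈ 1.94 × 10^6 dr.

1.94 × 10^6 drams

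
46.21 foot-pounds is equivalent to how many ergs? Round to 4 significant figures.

6.265 × 10^8 ergs

1 foot-pound = 1.35582 × 10^7 ergs.
46.21 × 1.35582 × 10^7 ≈ 6.265 × 10^8 erg.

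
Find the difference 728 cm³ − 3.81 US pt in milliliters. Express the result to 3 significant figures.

728 cm³ = 728.000 mL and 3.81 US pt = 1802.80 mL.
728.000 − 1802.80 ≈ -1070 mL.

-1070 milliliters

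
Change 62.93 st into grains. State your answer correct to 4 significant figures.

6.167e+6 grains

1 st = 98000.0 grains.
Thus 62.93 × 98000.0 ≈ 6.167e+6 gr.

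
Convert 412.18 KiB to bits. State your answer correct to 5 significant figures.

1 KiB = 8192.00 bit.
So 412.18 × 8192.00 ≈ 3.3766e+6 bit.

3.3766e+6 bit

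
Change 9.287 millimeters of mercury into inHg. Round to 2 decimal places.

0.37 inHg

1 millimeter of mercury = 0.0393701 inHg.
Then 9.287 × 0.0393701 ≈ 0.37 inHg.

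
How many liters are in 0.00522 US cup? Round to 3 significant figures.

0.00123 L

1 US cup = 0.236588 liters.
So 0.00522 × 0.236588 ≈ 0.00123 L.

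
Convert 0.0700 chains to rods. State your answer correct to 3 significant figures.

1 chain = 4.00000 rods.
Thus 0.0700 × 4.00000 ≈ 0.280 rod.

0.280 rod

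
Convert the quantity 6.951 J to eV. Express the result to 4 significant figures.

4.338 × 10^19 eV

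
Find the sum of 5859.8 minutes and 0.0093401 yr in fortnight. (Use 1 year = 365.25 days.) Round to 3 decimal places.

5859.8 min = 0.290665 fortnight and 0.0093401 yr = 0.243677 fortnight.
0.290665 + 0.243677 ≈ 0.534 fortnight.

0.534 fortnights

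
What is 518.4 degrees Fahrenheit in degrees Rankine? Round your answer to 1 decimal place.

°R = °F + 459.67.
Applying the formula gives 978.1 °R.

978.1 °R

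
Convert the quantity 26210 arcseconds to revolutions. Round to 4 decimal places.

1 arcsec = 7.71605e-7 revolutions.
26210 × 7.71605e-7 ≈ 0.0202 rev.

0.0202 revolutions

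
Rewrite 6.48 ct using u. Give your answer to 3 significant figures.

7.80e+23 atomic mass units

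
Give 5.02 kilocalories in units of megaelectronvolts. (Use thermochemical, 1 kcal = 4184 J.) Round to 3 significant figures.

1.31e+17 megaelectronvolts

1 kilocalorie = 2.61145e+16 megaelectronvolts.
Thus 5.02 × 2.61145e+16 ≈ 1.31e+17 MeV.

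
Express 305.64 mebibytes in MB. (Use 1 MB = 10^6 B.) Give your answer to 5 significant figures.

1 mebibyte = 1.04858 MB.
305.64 × 1.04858 ≈ 320.49 MB.

320.49 megabytes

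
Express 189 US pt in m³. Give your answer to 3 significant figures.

0.0894 m³

1 US pint = 0.000473176 cubic meters.
So 189 × 0.000473176 ≈ 0.0894 m³.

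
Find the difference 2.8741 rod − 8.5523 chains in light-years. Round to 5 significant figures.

2.8741 rod = 1.52783e-15 ly and 8.5523 chain = 1.81852e-14 ly.
1.52783e-15 − 1.81852e-14 ≈ -1.6657e-14 ly.

-1.6657e-14 light-years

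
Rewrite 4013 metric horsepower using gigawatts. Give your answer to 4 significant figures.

0.002952 gigawatts

1 PS = 7.35499 × 10^-7 gigawatts.
Thus 4013 × 7.35499 × 10^-7 ≈ 0.002952 GW.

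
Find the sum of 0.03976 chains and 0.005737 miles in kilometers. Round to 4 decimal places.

0.03976 chain = 0.000799844 km and 0.005737 mi = 0.00923281 km.
0.000799844 + 0.00923281 ≈ 0.0100 km.

0.0100 kilometers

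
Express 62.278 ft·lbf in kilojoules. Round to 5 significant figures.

1 ft·lbf = 0.00135582 kilojoules.
62.278 × 0.00135582 ≈ 0.084438 kJ.

0.084438 kJ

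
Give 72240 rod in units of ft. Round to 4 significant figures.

1.192e+6 feet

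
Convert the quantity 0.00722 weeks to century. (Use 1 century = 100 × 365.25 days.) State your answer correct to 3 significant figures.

1 wk = 0.000191650 century.
So 0.00722 × 0.000191650 ≈ 1.38e-6 century.

1.38e-6 centuries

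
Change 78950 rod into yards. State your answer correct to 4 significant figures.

434200 yards

1 rod = 5.50000 yards.
Thus 78950 × 5.50000 ≈ 434200 yd.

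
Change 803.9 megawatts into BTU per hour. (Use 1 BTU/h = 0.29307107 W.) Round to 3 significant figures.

2.74 × 10^9 BTU per hour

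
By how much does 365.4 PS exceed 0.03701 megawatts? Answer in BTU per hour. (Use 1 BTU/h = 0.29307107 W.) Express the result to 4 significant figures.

790700 BTU/h

365.4 PS = 917017 BTU/h and 0.03701 MW = 126283 BTU/h.
917017 − 126283 ≈ 790700 BTU/h.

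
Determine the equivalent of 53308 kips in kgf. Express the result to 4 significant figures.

2.418e+7 kgf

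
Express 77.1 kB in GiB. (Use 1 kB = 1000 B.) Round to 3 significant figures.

7.18e-5 GiB

1 kB = 9.31323e-7 GiB.
Thus 77.1 × 9.31323e-7 ≈ 7.18e-5 GiB.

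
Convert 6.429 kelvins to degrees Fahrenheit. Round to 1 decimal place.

K = (°F + 459.67) × 5/9.
Applying the formula gives -448.1 °F.

-448.1 °F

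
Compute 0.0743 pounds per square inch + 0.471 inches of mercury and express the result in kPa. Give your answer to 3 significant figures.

2.11 kPa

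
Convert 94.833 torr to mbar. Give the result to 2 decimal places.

1 torr = 1.33322 millibar.
94.833 × 1.33322 ≈ 126.43 mbar.

126.43 millibar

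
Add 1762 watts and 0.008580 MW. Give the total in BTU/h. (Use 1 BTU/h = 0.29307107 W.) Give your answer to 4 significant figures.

35290 BTU per hour

1762 W = 6012.19 BTU/h and 0.008580 MW = 29276.2 BTU/h.
6012.19 + 29276.2 ≈ 35290 BTU/h.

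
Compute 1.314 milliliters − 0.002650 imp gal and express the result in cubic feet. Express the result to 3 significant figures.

-0.000379 cubic feet

1.314 mL = 4.64035e-5 ft³ and 0.002650 imp gal = 0.000425441 ft³.
4.64035e-5 − 0.000425441 ≈ -0.000379 ft³.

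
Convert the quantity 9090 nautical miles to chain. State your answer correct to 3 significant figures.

1 nautical mile = 92.0624 chains.
Thus 9090 × 92.0624 ≈ 837000 chain.

837000 chain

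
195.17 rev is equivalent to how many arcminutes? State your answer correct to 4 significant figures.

4.216 × 10^6 arcmin

1 revolution = 21600.0 arcmin.
195.17 × 21600.0 ≈ 4.216 × 10^6 arcmin.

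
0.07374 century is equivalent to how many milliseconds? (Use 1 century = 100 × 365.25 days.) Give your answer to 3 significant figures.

2.33 × 10^11 milliseconds

1 century = 3.15576 × 10^12 ms.
So 0.07374 × 3.15576 × 10^12 ≈ 2.33 × 10^11 ms.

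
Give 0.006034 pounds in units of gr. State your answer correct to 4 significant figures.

42.24 gr

1 lb = 7000.00 grains.
So 0.006034 × 7000.00 ≈ 42.24 gr.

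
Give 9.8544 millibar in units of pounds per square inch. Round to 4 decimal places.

0.1429 psi

1 mbar = 0.0145038 psi.
Thus 9.8544 × 0.0145038 ≈ 0.1429 psi.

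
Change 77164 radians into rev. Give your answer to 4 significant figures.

12280 rev

1 radian = 0.159155 rev.
Thus 77164 × 0.159155 ≈ 12280 rev.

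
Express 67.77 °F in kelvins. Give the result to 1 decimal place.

K = (°F + 459.67) × 5/9.
Applying the formula gives 293.0 K.

293.0 K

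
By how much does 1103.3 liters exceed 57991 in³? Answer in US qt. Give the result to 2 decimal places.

161.67 US qt

1103.3 L = 1165.84 US qt and 57991 in³ = 1004.17 US qt.
1165.84 − 1004.17 ≈ 161.67 US qt.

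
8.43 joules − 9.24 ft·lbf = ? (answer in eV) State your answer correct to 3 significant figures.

-2.56e+19 eV

8.43 J = 5.26159e+19 eV and 9.24 ft·lbf = 7.81921e+19 eV.
5.26159e+19 − 7.81921e+19 ≈ -2.56e+19 eV.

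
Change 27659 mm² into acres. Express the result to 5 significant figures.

1 mm² = 2.47105 × 10^-10 acre.
27659 × 2.47105 × 10^-10 ≈ 6.8347 × 10^-6 acre.

6.8347 × 10^-6 acre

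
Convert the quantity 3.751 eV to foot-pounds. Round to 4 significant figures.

1 electronvolt = 1.18170e-19 ft·lbf.
Then 3.751 × 1.18170e-19 ≈ 4.433e-19 ft·lbf.

4.433e-19 ft·lbf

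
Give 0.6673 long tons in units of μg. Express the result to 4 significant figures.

1 long ton = 1.01605e+12 micrograms.
So 0.6673 × 1.01605e+12 ≈ 6.780e+11 μg.

6.780e+11 μg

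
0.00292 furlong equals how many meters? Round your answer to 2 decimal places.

0.59 meters

1 furlong = 201.168 m.
So 0.00292 × 201.168 ≈ 0.59 m.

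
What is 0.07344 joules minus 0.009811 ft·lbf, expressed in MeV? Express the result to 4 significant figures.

0.07344 J = 4.58376e+11 MeV and 0.009811 ft·lbf = 8.30241e+10 MeV.
4.58376e+11 − 8.30241e+10 ≈ 3.754e+11 MeV.

3.754e+11 megaelectronvolts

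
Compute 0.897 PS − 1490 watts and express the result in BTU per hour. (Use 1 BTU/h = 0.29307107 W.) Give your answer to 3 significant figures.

-2830 BTU/h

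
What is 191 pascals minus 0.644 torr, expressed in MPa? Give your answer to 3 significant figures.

0.000105 MPa

191 Pa = 0.000191000 MPa and 0.644 torr = 8.58596e-5 MPa.
0.000191000 − 8.58596e-5 ≈ 0.000105 MPa.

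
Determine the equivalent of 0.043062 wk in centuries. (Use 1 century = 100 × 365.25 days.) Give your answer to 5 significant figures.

1 week = 0.000191650 centuries.
Thus 0.043062 × 0.000191650 ≈ 8.2528e-6 century.

8.2528e-6 century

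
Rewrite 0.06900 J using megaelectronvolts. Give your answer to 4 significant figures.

4.307 × 10^11 MeV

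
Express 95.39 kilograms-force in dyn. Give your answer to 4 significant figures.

9.355e+7 dynes

1 kilogram-force = 980665 dynes.
95.39 × 980665 ≈ 9.355e+7 dyn.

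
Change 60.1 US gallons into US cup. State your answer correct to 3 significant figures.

962 US cups

1 US gallon = 16.0000 US cup.
60.1 × 16.0000 ≈ 962 US cup.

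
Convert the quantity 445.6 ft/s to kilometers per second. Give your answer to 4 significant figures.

1 foot per second = 0.000304800 km/s.
445.6 × 0.000304800 ≈ 0.1358 km/s.

0.1358 km/s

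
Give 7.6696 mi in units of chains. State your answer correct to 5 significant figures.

1 mi = 80.0000 chains.
7.6696 × 80.0000 ≈ 613.57 chain.

613.57 chains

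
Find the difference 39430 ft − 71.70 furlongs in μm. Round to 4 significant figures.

39430 ft = 1.20183e+10 μm and 71.70 furlong = 1.44237e+10 μm.
1.20183e+10 − 1.44237e+10 ≈ -2.405e+9 μm.

-2.405e+9 μm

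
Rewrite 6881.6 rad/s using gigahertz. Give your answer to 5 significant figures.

1.0952e-6 gigahertz

1 radian per second = 1.59155e-10 gigahertz.
6881.6 × 1.59155e-10 ≈ 1.0952e-6 GHz.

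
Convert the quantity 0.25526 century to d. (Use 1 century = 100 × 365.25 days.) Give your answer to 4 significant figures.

9323 d

1 century = 36525.0 days.
So 0.25526 × 36525.0 ≈ 9323 d.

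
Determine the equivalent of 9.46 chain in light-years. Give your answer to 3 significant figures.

1 chain = 2.12635 × 10^-15 ly.
Then 9.46 × 2.12635 × 10^-15 ≈ 2.01 × 10^-14 ly.

2.01 × 10^-14 ly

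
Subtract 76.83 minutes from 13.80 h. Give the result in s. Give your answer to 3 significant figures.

13.80 h = 49680.0 s and 76.83 min = 4609.80 s.
49680.0 − 4609.80 ≈ 45100 s.

45100 s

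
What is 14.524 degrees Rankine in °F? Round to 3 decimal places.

°R = °F + 459.67.
Applying the formula gives -445.146 °F.

-445.146 °F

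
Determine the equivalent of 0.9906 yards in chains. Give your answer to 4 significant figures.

1 yard = 0.0454545 chain.
Thus 0.9906 × 0.0454545 ≈ 0.04503 chain.

0.04503 chains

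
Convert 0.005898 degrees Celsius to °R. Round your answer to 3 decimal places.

491.681 °R

°R = (°C + 273.15) × 9/5.
Applying the formula gives 491.681 °R.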